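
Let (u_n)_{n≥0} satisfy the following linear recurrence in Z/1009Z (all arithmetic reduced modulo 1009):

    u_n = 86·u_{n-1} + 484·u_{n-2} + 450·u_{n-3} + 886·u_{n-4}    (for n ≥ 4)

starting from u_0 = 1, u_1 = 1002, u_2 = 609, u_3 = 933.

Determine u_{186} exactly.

u_4 = 86·933 + 484·609 + 450·1002 + 886·1 = 409
u_5 = 86·409 + 484·933 + 450·609 + 886·1002 = 871
u_6 = 86·871 + 484·409 + 450·933 + 886·609 = 297
u_7 = 86·297 + 484·871 + 450·409 + 886·933 = 798
u_8 = 86·798 + 484·297 + 450·871 + 886·409 = 78
u_9 = 86·78 + 484·798 + 450·297 + 886·871 = 722
Continuing the recurrence:
  u_10 = 651;  u_11 = 329;  u_12 = 816;  u_13 = 695;  u_14 = 29;  u_15 = 676
  u_16 = 16;  u_17 = 848;  u_18 = 912;  u_19 = 235;  u_20 = 753;  u_21 = 274
  u_22 = 188;  u_23 = 643;  u_24 = 396;  u_25 = 638;  u_26 = 186;  u_27 = 119
  u_28 = 635;  u_29 = 388;  u_30 = 68;  u_31 = 613;  u_32 = 505;  u_33 = 118
  u_34 = 401;  u_35 = 280;  u_36 = 286;  u_37 = 145;  u_38 = 546;  u_39 = 515
  u_40 = 611;  u_41 = 955;  u_42 = 613;  u_43 = 63;  u_44 = 857;  u_45 = 239
  u_46 = 837;  u_47 = 519;  u_48 = 858;  u_49 = 243;  u_50 = 720;  u_51 = 322
  u_52 = 604;  u_53 = 430;  u_54 = 218;  u_55 = 976;  u_56 = 911;  u_57 = 630
  u_58 = 399;  u_59 = 529;  u_60 = 403;  u_61 = 253;  u_62 = 165;  u_63 = 675
  u_64 = 391;  u_65 = 866;  u_66 = 297;  u_67 = 823;  u_68 = 174;  u_69 = 504
  u_70 = 266;  u_71 = 714;  u_72 = 18;  u_73 = 223;  u_74 = 655;  u_75 = 793
  u_76 = 43;  u_77 = 999;  u_78 = 600;  u_79 = 859;  u_80 = 326;  u_81 = 650
  u_82 = 745;  u_83 = 978;  u_84 = 880;  u_85 = 159;  u_86 = 30;  u_87 = 74
  u_88 = 338;  u_89 = 305;  u_90 = 479;  u_91 = 860;  u_92 = 899;  u_93 = 604
  u_94 = 880;  u_95 = 846;  u_96 = 13;  u_97 = 765;  u_98 = 473;  u_99 = 949
  u_100 = 374;  u_101 = 799;  u_102 = 84;  u_103 = 544;  u_104 = 415;  u_105 = 385
  u_106 = 262;  u_107 = 785;  u_108 = 706;  u_109 = 647;  u_110 = 971;  u_111 = 291
  u_112 = 65;  u_113 = 312;  u_114 = 188;  u_115 = 202;  u_116 = 627;  u_117 = 150
  u_118 = 724;  u_119 = 676;  u_120 = 376;  u_121 = 930;  u_122 = 864;  u_123 = 31
  u_124 = 20;  u_125 = 542;  u_126 = 294;  u_127 = 189;  u_128 = 426;  u_129 = 18
  u_130 = 334;  u_131 = 53;  u_132 = 836;  u_133 = 447;  u_134 = 36;  u_135 = 878
  u_136 = 553;  u_137 = 868;  u_138 = 438;  u_139 = 299;  u_140 = 292;  u_141 = 851
  u_142 = 562;  u_143 = 898;  u_144 = 60;  u_145 = 781;  u_146 = 337;  u_147 = 652
  u_148 = 228;  u_149 = 280;  u_150 = 943;  u_151 = 898;  u_152 = 971;  u_153 = 957
  u_154 = 889;  u_155 = 416;  u_156 = 339;  u_157 = 265;  u_158 = 361;  u_159 = 366
  u_160 = 224;  u_161 = 356;  u_162 = 16;  u_163 = 419;  u_164 = 860;  u_165 = 26
  u_166 = 667;  u_167 = 800;  u_168 = 902;  u_169 = 938;  u_170 = 103;  u_171 = 483
  u_172 = 962;  u_173 = 275;  u_174 = 756;  u_175 = 513;  u_176 = 747;  u_177 = 392
  u_178 = 370;  u_179 = 189;  u_180 = 360;  u_181 = 578;  u_182 = 139;  u_183 = 625
  u_184 = 849
u_185 = 86·849 + 484·625 + 450·139 + 886·578 = 703
u_186 = 86·703 + 484·849 + 450·625 + 886·139 = 975

975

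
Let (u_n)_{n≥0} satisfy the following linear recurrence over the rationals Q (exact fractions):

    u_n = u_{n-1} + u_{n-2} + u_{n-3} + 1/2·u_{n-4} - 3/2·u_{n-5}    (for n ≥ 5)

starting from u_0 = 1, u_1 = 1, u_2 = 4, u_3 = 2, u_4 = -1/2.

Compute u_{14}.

u_5 = 1·-1/2 + 1·2 + 1·4 + 1/2·1 + -3/2·1 = 9/2
u_6 = 1·9/2 + 1·-1/2 + 1·2 + 1/2·4 + -3/2·1 = 13/2
u_7 = 1·13/2 + 1·9/2 + 1·-1/2 + 1/2·2 + -3/2·4 = 11/2
u_8 = 1·11/2 + 1·13/2 + 1·9/2 + 1/2·-1/2 + -3/2·2 = 53/4
u_9 = 1·53/4 + 1·11/2 + 1·13/2 + 1/2·9/2 + -3/2·-1/2 = 113/4
u_10 = 1·113/4 + 1·53/4 + 1·11/2 + 1/2·13/2 + -3/2·9/2 = 87/2
u_11 = 1·87/2 + 1·113/4 + 1·53/4 + 1/2·11/2 + -3/2·13/2 = 78
u_12 = 1·78 + 1·87/2 + 1·113/4 + 1/2·53/4 + -3/2·11/2 = 1185/8
u_13 = 1·1185/8 + 1·78 + 1·87/2 + 1/2·113/4 + -3/2·53/4 = 2111/8
u_14 = 1·2111/8 + 1·1185/8 + 1·78 + 1/2·87/2 + -3/2·113/4 = 3755/8

3755/8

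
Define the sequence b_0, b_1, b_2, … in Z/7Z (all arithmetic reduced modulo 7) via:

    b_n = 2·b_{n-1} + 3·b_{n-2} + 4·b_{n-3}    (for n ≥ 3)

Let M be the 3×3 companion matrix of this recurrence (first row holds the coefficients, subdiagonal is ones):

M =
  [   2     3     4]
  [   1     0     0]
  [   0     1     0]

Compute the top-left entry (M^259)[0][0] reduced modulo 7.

3

(M^259)[0][0] is the top entry after applying M 259 times to the unit state (1, 0, 0). Equivalently it is h_{261} for the auxiliary sequence (h_n) obeying the same recurrence with h_2 = 1 and h_i = 0 for 0 ≤ i < 2:
h_3 = 2·1 + 3·0 + 4·0 = 2
h_4 = 2·2 + 3·1 + 4·0 = 0
h_5 = 2·0 + 3·2 + 4·1 = 3
h_6 = 2·3 + 3·0 + 4·2 = 0
h_7 = 2·0 + 3·3 + 4·0 = 2
h_8 = 2·2 + 3·0 + 4·3 = 2
h_9 = 2·2 + 3·2 + 4·0 = 3
h_10 = 2·3 + 3·2 + 4·2 = 6
h_11 = 2·6 + 3·3 + 4·2 = 1
h_12 = 2·1 + 3·6 + 4·3 = 4
h_13 = 2·4 + 3·1 + 4·6 = 0
h_14 = 2·0 + 3·4 + 4·1 = 2
h_15 = 2·2 + 3·0 + 4·4 = 6
h_16 = 2·6 + 3·2 + 4·0 = 4
h_17 = 2·4 + 3·6 + 4·2 = 6
h_18 = 2·6 + 3·4 + 4·6 = 6
h_19 = 2·6 + 3·6 + 4·4 = 4
h_20 = 2·4 + 3·6 + 4·6 = 1
h_21 = 2·1 + 3·4 + 4·6 = 3
h_22 = 2·3 + 3·1 + 4·4 = 4
h_23 = 2·4 + 3·3 + 4·1 = 0
h_24 = 2·0 + 3·4 + 4·3 = 3
h_25 = 2·3 + 3·0 + 4·4 = 1
h_26 = 2·1 + 3·3 + 4·0 = 4
h_27 = 2·4 + 3·1 + 4·3 = 2
h_28 = 2·2 + 3·4 + 4·1 = 6
h_29 = 2·6 + 3·2 + 4·4 = 6
h_30 = 2·6 + 3·6 + 4·2 = 3
h_31 = 2·3 + 3·6 + 4·6 = 6
h_32 = 2·6 + 3·3 + 4·6 = 3
h_33 = 2·3 + 3·6 + 4·3 = 1
h_34 = 2·1 + 3·3 + 4·6 = 0
h_35 = 2·0 + 3·1 + 4·3 = 1
h_36 = 2·1 + 3·0 + 4·1 = 6
h_37 = 2·6 + 3·1 + 4·0 = 1
h_38 = 2·1 + 3·6 + 4·1 = 3
h_39 = 2·3 + 3·1 + 4·6 = 5
h_40 = 2·5 + 3·3 + 4·1 = 2
h_41 = 2·2 + 3·5 + 4·3 = 3
h_42 = 2·3 + 3·2 + 4·5 = 4
h_43 = 2·4 + 3·3 + 4·2 = 4
h_44 = 2·4 + 3·4 + 4·3 = 4
h_45 = 2·4 + 3·4 + 4·4 = 1
h_46 = 2·1 + 3·4 + 4·4 = 2
h_47 = 2·2 + 3·1 + 4·4 = 2
h_48 = 2·2 + 3·2 + 4·1 = 0
h_49 = 2·0 + 3·2 + 4·2 = 0
h_50 = 2·0 + 3·0 + 4·2 = 1
(h_48, h_49, h_50) = (0, 0, 1) = (h_0, h_1, h_2), so the sequence has period 48.
261 ≡ 21 (mod 48), hence h_261 = h_21 = 3.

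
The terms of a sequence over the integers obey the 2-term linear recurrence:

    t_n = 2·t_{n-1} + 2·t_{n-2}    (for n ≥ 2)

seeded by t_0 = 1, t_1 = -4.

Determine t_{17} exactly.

-24830976

t_2 = 2·-4 + 2·1 = -6
t_3 = 2·-6 + 2·-4 = -20
t_4 = 2·-20 + 2·-6 = -52
t_5 = 2·-52 + 2·-20 = -144
t_6 = 2·-144 + 2·-52 = -392
t_7 = 2·-392 + 2·-144 = -1072
t_8 = 2·-1072 + 2·-392 = -2928
t_9 = 2·-2928 + 2·-1072 = -8000
t_10 = 2·-8000 + 2·-2928 = -21856
t_11 = 2·-21856 + 2·-8000 = -59712
t_12 = 2·-59712 + 2·-21856 = -163136
t_13 = 2·-163136 + 2·-59712 = -445696
t_14 = 2·-445696 + 2·-163136 = -1217664
t_15 = 2·-1217664 + 2·-445696 = -3326720
t_16 = 2·-3326720 + 2·-1217664 = -9088768
t_17 = 2·-9088768 + 2·-3326720 = -24830976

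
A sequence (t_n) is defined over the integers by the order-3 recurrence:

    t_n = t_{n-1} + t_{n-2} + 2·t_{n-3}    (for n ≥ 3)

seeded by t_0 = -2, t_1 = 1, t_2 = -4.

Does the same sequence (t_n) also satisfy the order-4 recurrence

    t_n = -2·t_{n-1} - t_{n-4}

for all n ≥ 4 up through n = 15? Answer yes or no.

no

Terms t_0..t_15: -2, 1, -4, -7, -9, -24, -47, -89, -184, -367, -729, -1464, -2927, -5849, -11704, -23407
n=4: candidate gives 16, actual t_4 = -9 ✗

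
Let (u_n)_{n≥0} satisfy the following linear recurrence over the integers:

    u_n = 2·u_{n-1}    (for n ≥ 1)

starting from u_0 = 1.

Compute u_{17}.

u_1 = 2·1 = 2
u_2 = 2·2 = 4
u_3 = 2·4 = 8
u_4 = 2·8 = 16
u_5 = 2·16 = 32
u_6 = 2·32 = 64
u_7 = 2·64 = 128
u_8 = 2·128 = 256
u_9 = 2·256 = 512
u_10 = 2·512 = 1024
u_11 = 2·1024 = 2048
u_12 = 2·2048 = 4096
u_13 = 2·4096 = 8192
u_14 = 2·8192 = 16384
u_15 = 2·16384 = 32768
u_16 = 2·32768 = 65536
u_17 = 2·65536 = 131072

131072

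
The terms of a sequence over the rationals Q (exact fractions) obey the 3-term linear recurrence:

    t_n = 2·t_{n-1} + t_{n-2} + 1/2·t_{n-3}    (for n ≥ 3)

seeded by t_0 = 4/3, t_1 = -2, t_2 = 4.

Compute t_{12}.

288281/12

t_3 = 2·4 + 1·-2 + 1/2·4/3 = 20/3
t_4 = 2·20/3 + 1·4 + 1/2·-2 = 49/3
t_5 = 2·49/3 + 1·20/3 + 1/2·4 = 124/3
t_6 = 2·124/3 + 1·49/3 + 1/2·20/3 = 307/3
t_7 = 2·307/3 + 1·124/3 + 1/2·49/3 = 1525/6
t_8 = 2·1525/6 + 1·307/3 + 1/2·124/3 = 1894/3
t_9 = 2·1894/3 + 1·1525/6 + 1/2·307/3 = 1568
t_10 = 2·1568 + 1·1894/3 + 1/2·1525/6 = 46733/12
t_11 = 2·46733/12 + 1·1568 + 1/2·1894/3 = 19345/2
t_12 = 2·19345/2 + 1·46733/12 + 1/2·1568 = 288281/12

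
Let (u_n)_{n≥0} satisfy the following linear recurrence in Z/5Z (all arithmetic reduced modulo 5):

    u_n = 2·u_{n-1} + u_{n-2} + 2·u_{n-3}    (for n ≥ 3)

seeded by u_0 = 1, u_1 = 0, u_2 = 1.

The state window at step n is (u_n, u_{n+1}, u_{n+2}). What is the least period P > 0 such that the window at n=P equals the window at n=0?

n=0: window = (1, 0, 1)
n=1: window = (0, 1, 4)
n=2: window = (1, 4, 4)
n=3: window = (4, 4, 4)
n=4: window = (4, 4, 0)
n=5: window = (4, 0, 2)
n=6: window = (0, 2, 2)
n=7: window = (2, 2, 1)
n=8: window = (2, 1, 3)
n=9: window = (1, 3, 1)
n=10: window = (3, 1, 2)
n=11: window = (1, 2, 1)
n=12: window = (2, 1, 1)
n=13: window = (1, 1, 2)
n=14: window = (1, 2, 2)
n=15: window = (2, 2, 3)
n=16: window = (2, 3, 2)
n=17: window = (3, 2, 1)
n=18: window = (2, 1, 0)
n=19: window = (1, 0, 0)
n=20: window = (0, 0, 2)
n=21: window = (0, 2, 4)
n=22: window = (2, 4, 0)
n=23: window = (4, 0, 3)
n=24: window = (0, 3, 4)
n=25: window = (3, 4, 1)
n=26: window = (4, 1, 2)
n=27: window = (1, 2, 3)
n=28: window = (2, 3, 0)
n=29: window = (3, 0, 2)
n=30: window = (0, 2, 0)
n=31: window = (2, 0, 2)
n=32: window = (0, 2, 3)
n=33: window = (2, 3, 3)
n=34: window = (3, 3, 3)
n=35: window = (3, 3, 0)
n=36: window = (3, 0, 4)
n=37: window = (0, 4, 4)
n=38: window = (4, 4, 2)
n=39: window = (4, 2, 1)
n=40: window = (2, 1, 2)
…
n=122: window = (4, 0, 1)
n=123: window = (0, 1, 0)
n=124: window = (1, 0, 1)
window at n=124 equals window at n=0 → period = 124

124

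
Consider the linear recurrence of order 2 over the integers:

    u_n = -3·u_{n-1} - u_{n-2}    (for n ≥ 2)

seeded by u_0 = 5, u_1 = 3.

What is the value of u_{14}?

-1560398

u_2 = -3·3 + -1·5 = -14
u_3 = -3·-14 + -1·3 = 39
u_4 = -3·39 + -1·-14 = -103
u_5 = -3·-103 + -1·39 = 270
u_6 = -3·270 + -1·-103 = -707
u_7 = -3·-707 + -1·270 = 1851
u_8 = -3·1851 + -1·-707 = -4846
u_9 = -3·-4846 + -1·1851 = 12687
u_10 = -3·12687 + -1·-4846 = -33215
u_11 = -3·-33215 + -1·12687 = 86958
u_12 = -3·86958 + -1·-33215 = -227659
u_13 = -3·-227659 + -1·86958 = 596019
u_14 = -3·596019 + -1·-227659 = -1560398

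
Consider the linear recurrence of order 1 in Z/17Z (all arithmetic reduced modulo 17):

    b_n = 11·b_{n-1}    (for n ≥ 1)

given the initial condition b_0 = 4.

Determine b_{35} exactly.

b_1 = 11·4 = 10
b_2 = 11·10 = 8
b_3 = 11·8 = 3
b_4 = 11·3 = 16
b_5 = 11·16 = 6
b_6 = 11·6 = 15
b_7 = 11·15 = 12
b_8 = 11·12 = 13
b_9 = 11·13 = 7
b_10 = 11·7 = 9
b_11 = 11·9 = 14
b_12 = 11·14 = 1
b_13 = 11·1 = 11
b_14 = 11·11 = 2
b_15 = 11·2 = 5
b_16 = 11·5 = 4
(b_16) = (4) = (b_0), so the sequence has period 16.
35 ≡ 3 (mod 16), hence b_35 = b_3 = 3.

3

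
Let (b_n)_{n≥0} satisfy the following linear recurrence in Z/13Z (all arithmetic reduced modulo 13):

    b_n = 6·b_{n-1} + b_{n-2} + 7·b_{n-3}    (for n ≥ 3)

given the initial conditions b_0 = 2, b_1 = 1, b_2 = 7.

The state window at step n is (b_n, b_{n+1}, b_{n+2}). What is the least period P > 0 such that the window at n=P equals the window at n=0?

12

n=0: window = (2, 1, 7)
n=1: window = (1, 7, 5)
n=2: window = (7, 5, 5)
n=3: window = (5, 5, 6)
n=4: window = (5, 6, 11)
n=5: window = (6, 11, 3)
n=6: window = (11, 3, 6)
n=7: window = (3, 6, 12)
n=8: window = (6, 12, 8)
n=9: window = (12, 8, 11)
n=10: window = (8, 11, 2)
n=11: window = (11, 2, 1)
n=12: window = (2, 1, 7)
window at n=12 equals window at n=0 → period = 12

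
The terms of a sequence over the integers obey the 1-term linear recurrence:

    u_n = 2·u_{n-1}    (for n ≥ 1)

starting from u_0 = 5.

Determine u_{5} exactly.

u_1 = 2·5 = 10
u_2 = 2·10 = 20
u_3 = 2·20 = 40
u_4 = 2·40 = 80
u_5 = 2·80 = 160

160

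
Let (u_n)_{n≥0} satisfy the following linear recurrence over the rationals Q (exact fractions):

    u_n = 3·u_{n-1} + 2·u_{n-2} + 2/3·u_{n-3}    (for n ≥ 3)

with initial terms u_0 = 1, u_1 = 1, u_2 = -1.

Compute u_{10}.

-136567/27

u_3 = 3·-1 + 2·1 + 2/3·1 = -1/3
u_4 = 3·-1/3 + 2·-1 + 2/3·1 = -7/3
u_5 = 3·-7/3 + 2·-1/3 + 2/3·-1 = -25/3
u_6 = 3·-25/3 + 2·-7/3 + 2/3·-1/3 = -269/9
u_7 = 3·-269/9 + 2·-25/3 + 2/3·-7/3 = -971/9
u_8 = 3·-971/9 + 2·-269/9 + 2/3·-25/3 = -389
u_9 = 3·-389 + 2·-971/9 + 2/3·-269/9 = -37873/27
u_10 = 3·-37873/27 + 2·-389 + 2/3·-971/9 = -136567/27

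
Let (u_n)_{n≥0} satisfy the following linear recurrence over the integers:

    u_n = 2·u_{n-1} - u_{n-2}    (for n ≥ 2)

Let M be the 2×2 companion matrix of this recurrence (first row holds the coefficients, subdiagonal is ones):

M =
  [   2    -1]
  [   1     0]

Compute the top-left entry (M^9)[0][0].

10

(M^9)[0][0] is the top entry after applying M 9 times to the unit state (1, 0). Equivalently it is h_{10} for the auxiliary sequence (h_n) obeying the same recurrence with h_1 = 1 and h_i = 0 for 0 ≤ i < 1:
h_2 = 2·1 + -1·0 = 2
h_3 = 2·2 + -1·1 = 3
h_4 = 2·3 + -1·2 = 4
h_5 = 2·4 + -1·3 = 5
h_6 = 2·5 + -1·4 = 6
h_7 = 2·6 + -1·5 = 7
h_8 = 2·7 + -1·6 = 8
h_9 = 2·8 + -1·7 = 9
h_10 = 2·9 + -1·8 = 10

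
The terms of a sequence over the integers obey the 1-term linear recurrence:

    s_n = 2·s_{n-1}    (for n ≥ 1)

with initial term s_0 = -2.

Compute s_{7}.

s_1 = 2·-2 = -4
s_2 = 2·-4 = -8
s_3 = 2·-8 = -16
s_4 = 2·-16 = -32
s_5 = 2·-32 = -64
s_6 = 2·-64 = -128
s_7 = 2·-128 = -256

-256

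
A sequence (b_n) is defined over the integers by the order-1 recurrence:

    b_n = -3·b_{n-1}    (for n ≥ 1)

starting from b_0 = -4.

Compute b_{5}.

972

b_1 = -3·-4 = 12
b_2 = -3·12 = -36
b_3 = -3·-36 = 108
b_4 = -3·108 = -324
b_5 = -3·-324 = 972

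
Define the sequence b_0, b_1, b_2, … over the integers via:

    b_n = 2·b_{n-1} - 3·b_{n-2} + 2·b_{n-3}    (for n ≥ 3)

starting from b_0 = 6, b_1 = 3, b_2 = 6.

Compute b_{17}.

-933

b_3 = 2·6 + -3·3 + 2·6 = 15
b_4 = 2·15 + -3·6 + 2·3 = 18
b_5 = 2·18 + -3·15 + 2·6 = 3
b_6 = 2·3 + -3·18 + 2·15 = -18
b_7 = 2·-18 + -3·3 + 2·18 = -9
b_8 = 2·-9 + -3·-18 + 2·3 = 42
b_9 = 2·42 + -3·-9 + 2·-18 = 75
b_10 = 2·75 + -3·42 + 2·-9 = 6
b_11 = 2·6 + -3·75 + 2·42 = -129
b_12 = 2·-129 + -3·6 + 2·75 = -126
b_13 = 2·-126 + -3·-129 + 2·6 = 147
b_14 = 2·147 + -3·-126 + 2·-129 = 414
b_15 = 2·414 + -3·147 + 2·-126 = 135
b_16 = 2·135 + -3·414 + 2·147 = -678
b_17 = 2·-678 + -3·135 + 2·414 = -933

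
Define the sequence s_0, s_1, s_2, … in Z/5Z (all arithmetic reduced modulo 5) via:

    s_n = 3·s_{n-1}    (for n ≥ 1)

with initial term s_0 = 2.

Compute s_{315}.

4

s_1 = 3·2 = 1
s_2 = 3·1 = 3
s_3 = 3·3 = 4
s_4 = 3·4 = 2
(s_4) = (2) = (s_0), so the sequence has period 4.
315 ≡ 3 (mod 4), hence s_315 = s_3 = 4.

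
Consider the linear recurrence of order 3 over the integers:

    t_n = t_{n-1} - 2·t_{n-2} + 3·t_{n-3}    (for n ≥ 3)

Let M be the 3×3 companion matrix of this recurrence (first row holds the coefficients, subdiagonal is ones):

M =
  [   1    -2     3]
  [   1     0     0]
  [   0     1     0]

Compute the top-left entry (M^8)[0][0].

(M^8)[0][0] is the top entry after applying M 8 times to the unit state (1, 0, 0). Equivalently it is h_{10} for the auxiliary sequence (h_n) obeying the same recurrence with h_2 = 1 and h_i = 0 for 0 ≤ i < 2:
h_3 = 1·1 + -2·0 + 3·0 = 1
h_4 = 1·1 + -2·1 + 3·0 = -1
h_5 = 1·-1 + -2·1 + 3·1 = 0
h_6 = 1·0 + -2·-1 + 3·1 = 5
h_7 = 1·5 + -2·0 + 3·-1 = 2
h_8 = 1·2 + -2·5 + 3·0 = -8
h_9 = 1·-8 + -2·2 + 3·5 = 3
h_10 = 1·3 + -2·-8 + 3·2 = 25

25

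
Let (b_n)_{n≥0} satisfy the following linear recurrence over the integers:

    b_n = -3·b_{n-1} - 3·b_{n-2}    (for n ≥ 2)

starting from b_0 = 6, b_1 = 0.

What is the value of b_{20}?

354294

b_2 = -3·0 + -3·6 = -18
b_3 = -3·-18 + -3·0 = 54
b_4 = -3·54 + -3·-18 = -108
b_5 = -3·-108 + -3·54 = 162
b_6 = -3·162 + -3·-108 = -162
b_7 = -3·-162 + -3·162 = 0
b_8 = -3·0 + -3·-162 = 486
b_9 = -3·486 + -3·0 = -1458
b_10 = -3·-1458 + -3·486 = 2916
b_11 = -3·2916 + -3·-1458 = -4374
b_12 = -3·-4374 + -3·2916 = 4374
b_13 = -3·4374 + -3·-4374 = 0
b_14 = -3·0 + -3·4374 = -13122
b_15 = -3·-13122 + -3·0 = 39366
b_16 = -3·39366 + -3·-13122 = -78732
b_17 = -3·-78732 + -3·39366 = 118098
b_18 = -3·118098 + -3·-78732 = -118098
b_19 = -3·-118098 + -3·118098 = 0
b_20 = -3·0 + -3·-118098 = 354294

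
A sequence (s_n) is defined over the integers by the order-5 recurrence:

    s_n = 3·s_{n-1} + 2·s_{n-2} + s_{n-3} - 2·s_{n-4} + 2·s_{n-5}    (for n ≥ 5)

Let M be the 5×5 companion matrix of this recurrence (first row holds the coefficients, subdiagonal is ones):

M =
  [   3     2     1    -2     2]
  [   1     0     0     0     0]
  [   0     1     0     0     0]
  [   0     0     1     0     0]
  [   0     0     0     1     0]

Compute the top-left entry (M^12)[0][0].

(M^12)[0][0] is the top entry after applying M 12 times to the unit state (1, 0, 0, 0, 0). Equivalently it is h_{16} for the auxiliary sequence (h_n) obeying the same recurrence with h_4 = 1 and h_i = 0 for 0 ≤ i < 4:
h_5 = 3·1 + 2·0 + 1·0 + -2·0 + 2·0 = 3
h_6 = 3·3 + 2·1 + 1·0 + -2·0 + 2·0 = 11
h_7 = 3·11 + 2·3 + 1·1 + -2·0 + 2·0 = 40
h_8 = 3·40 + 2·11 + 1·3 + -2·1 + 2·0 = 143
h_9 = 3·143 + 2·40 + 1·11 + -2·3 + 2·1 = 516
h_10 = 3·516 + 2·143 + 1·40 + -2·11 + 2·3 = 1858
h_11 = 3·1858 + 2·516 + 1·143 + -2·40 + 2·11 = 6691
h_12 = 3·6691 + 2·1858 + 1·516 + -2·143 + 2·40 = 24099
h_13 = 3·24099 + 2·6691 + 1·1858 + -2·516 + 2·143 = 86791
h_14 = 3·86791 + 2·24099 + 1·6691 + -2·1858 + 2·516 = 312578
h_15 = 3·312578 + 2·86791 + 1·24099 + -2·6691 + 2·1858 = 1125749
h_16 = 3·1125749 + 2·312578 + 1·86791 + -2·24099 + 2·6691 = 4054378

4054378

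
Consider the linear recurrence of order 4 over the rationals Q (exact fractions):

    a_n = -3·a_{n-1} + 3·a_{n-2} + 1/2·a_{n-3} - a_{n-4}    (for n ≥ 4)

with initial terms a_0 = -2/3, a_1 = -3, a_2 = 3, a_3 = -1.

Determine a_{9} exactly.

a_4 = -3·-1 + 3·3 + 1/2·-3 + -1·-2/3 = 67/6
a_5 = -3·67/6 + 3·-1 + 1/2·3 + -1·-3 = -32
a_6 = -3·-32 + 3·67/6 + 1/2·-1 + -1·3 = 126
a_7 = -3·126 + 3·-32 + 1/2·67/6 + -1·-1 = -5609/12
a_8 = -3·-5609/12 + 3·126 + 1/2·-32 + -1·67/6 = 21037/12
a_9 = -3·21037/12 + 3·-5609/12 + 1/2·126 + -1·-32 = -13133/2

-13133/2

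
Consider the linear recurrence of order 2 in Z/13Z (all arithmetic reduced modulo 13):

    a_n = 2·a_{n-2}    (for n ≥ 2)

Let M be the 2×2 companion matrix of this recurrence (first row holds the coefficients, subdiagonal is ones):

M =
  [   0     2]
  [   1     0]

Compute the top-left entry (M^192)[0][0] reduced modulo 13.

(M^192)[0][0] is the top entry after applying M 192 times to the unit state (1, 0). Equivalently it is h_{193} for the auxiliary sequence (h_n) obeying the same recurrence with h_1 = 1 and h_i = 0 for 0 ≤ i < 1:
h_2 = 0·1 + 2·0 = 0
h_3 = 0·0 + 2·1 = 2
h_4 = 0·2 + 2·0 = 0
h_5 = 0·0 + 2·2 = 4
h_6 = 0·4 + 2·0 = 0
h_7 = 0·0 + 2·4 = 8
h_8 = 0·8 + 2·0 = 0
h_9 = 0·0 + 2·8 = 3
h_10 = 0·3 + 2·0 = 0
h_11 = 0·0 + 2·3 = 6
h_12 = 0·6 + 2·0 = 0
h_13 = 0·0 + 2·6 = 12
h_14 = 0·12 + 2·0 = 0
h_15 = 0·0 + 2·12 = 11
h_16 = 0·11 + 2·0 = 0
h_17 = 0·0 + 2·11 = 9
h_18 = 0·9 + 2·0 = 0
h_19 = 0·0 + 2·9 = 5
h_20 = 0·5 + 2·0 = 0
h_21 = 0·0 + 2·5 = 10
h_22 = 0·10 + 2·0 = 0
h_23 = 0·0 + 2·10 = 7
h_24 = 0·7 + 2·0 = 0
h_25 = 0·0 + 2·7 = 1
(h_24, h_25) = (0, 1) = (h_0, h_1), so the sequence has period 24.
193 ≡ 1 (mod 24), hence h_193 = h_1 = 1.

1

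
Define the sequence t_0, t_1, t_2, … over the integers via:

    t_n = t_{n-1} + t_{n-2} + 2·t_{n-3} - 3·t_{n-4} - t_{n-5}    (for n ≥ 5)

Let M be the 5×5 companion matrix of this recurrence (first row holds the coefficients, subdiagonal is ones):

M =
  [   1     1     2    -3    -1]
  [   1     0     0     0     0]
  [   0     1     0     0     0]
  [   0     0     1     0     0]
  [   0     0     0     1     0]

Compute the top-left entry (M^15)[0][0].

(M^15)[0][0] is the top entry after applying M 15 times to the unit state (1, 0, 0, 0, 0). Equivalently it is h_{19} for the auxiliary sequence (h_n) obeying the same recurrence with h_4 = 1 and h_i = 0 for 0 ≤ i < 4:
h_5 = 1·1 + 1·0 + 2·0 + -3·0 + -1·0 = 1
h_6 = 1·1 + 1·1 + 2·0 + -3·0 + -1·0 = 2
h_7 = 1·2 + 1·1 + 2·1 + -3·0 + -1·0 = 5
h_8 = 1·5 + 1·2 + 2·1 + -3·1 + -1·0 = 6
h_9 = 1·6 + 1·5 + 2·2 + -3·1 + -1·1 = 11
h_10 = 1·11 + 1·6 + 2·5 + -3·2 + -1·1 = 20
h_11 = 1·20 + 1·11 + 2·6 + -3·5 + -1·2 = 26
h_12 = 1·26 + 1·20 + 2·11 + -3·6 + -1·5 = 45
h_13 = 1·45 + 1·26 + 2·20 + -3·11 + -1·6 = 72
h_14 = 1·72 + 1·45 + 2·26 + -3·20 + -1·11 = 98
h_15 = 1·98 + 1·72 + 2·45 + -3·26 + -1·20 = 162
h_16 = 1·162 + 1·98 + 2·72 + -3·45 + -1·26 = 243
h_17 = 1·243 + 1·162 + 2·98 + -3·72 + -1·45 = 340
h_18 = 1·340 + 1·243 + 2·162 + -3·98 + -1·72 = 541
h_19 = 1·541 + 1·340 + 2·243 + -3·162 + -1·98 = 783

783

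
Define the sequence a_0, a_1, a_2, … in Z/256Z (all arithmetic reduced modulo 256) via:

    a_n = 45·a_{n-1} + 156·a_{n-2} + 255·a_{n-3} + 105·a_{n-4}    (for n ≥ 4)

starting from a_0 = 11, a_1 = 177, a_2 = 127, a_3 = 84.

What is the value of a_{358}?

a_4 = 45·84 + 156·127 + 255·177 + 105·11 = 250
a_5 = 45·250 + 156·84 + 255·127 + 105·177 = 60
a_6 = 45·60 + 156·250 + 255·84 + 105·127 = 167
a_7 = 45·167 + 156·60 + 255·250 + 105·84 = 101
a_8 = 45·101 + 156·167 + 255·60 + 105·250 = 211
a_9 = 45·211 + 156·101 + 255·167 + 105·60 = 152
Continuing the recurrence:
  a_10 = 102;  a_11 = 40;  a_12 = 35;  a_13 = 121;  a_14 = 71;  a_15 = 124
  a_16 = 242;  a_17 = 116;  a_18 = 127;  a_19 = 237;  a_20 = 219;  a_21 = 0
  a_22 = 158;  a_23 = 32;  a_24 = 187;  a_25 = 193;  a_26 = 143;  a_27 = 36
  a_28 = 106;  a_29 = 44;  a_30 = 215;  a_31 = 245;  a_32 = 99;  a_33 = 232
  a_34 = 86;  a_35 = 152;  a_36 = 211;  a_37 = 137;  a_38 = 87;  a_39 = 76
  a_40 = 98;  a_41 = 100;  a_42 = 175;  a_43 = 125;  a_44 = 107;  a_45 = 80
  a_46 = 142;  a_47 = 144;  a_48 = 107;  a_49 = 209;  a_50 = 159;  a_51 = 244
  a_52 = 218;  a_53 = 28;  a_54 = 7;  a_55 = 133;  a_56 = 243;  a_57 = 56
  a_58 = 70;  a_59 = 8;  a_60 = 131;  a_61 = 153;  a_62 = 103;  a_63 = 28
  a_64 = 210;  a_65 = 84;  a_66 = 223;  a_67 = 13;  a_68 = 251;  a_69 = 160
  a_70 = 126;  a_71 = 0;  a_72 = 27;  a_73 = 225;  a_74 = 175;  a_75 = 196
  a_76 = 74;  a_77 = 12;  a_78 = 55;  a_79 = 21;  a_80 = 131;  a_81 = 136
  a_82 = 54;  a_83 = 120;  a_84 = 51;  a_85 = 169;  a_86 = 119;  a_87 = 236
  a_88 = 66;  a_89 = 68;  a_90 = 15;  a_91 = 157;  a_92 = 139;  a_93 = 240
  a_94 = 110;  a_95 = 112;  a_96 = 203;  a_97 = 241;  a_98 = 191;  a_99 = 148
  a_100 = 186;  a_101 = 252;  a_102 = 103;  a_103 = 165;  a_104 = 19;  a_105 = 216
  a_106 = 38;  a_107 = 232;  a_108 = 227;  a_109 = 185;  a_110 = 135;  a_111 = 188
  a_112 = 178;  a_113 = 52;  a_114 = 63;  a_115 = 45;  a_116 = 27;  a_117 = 64
  a_118 = 94;  a_119 = 224;  a_120 = 123;  a_121 = 1;  a_122 = 207;  a_123 = 100
  a_124 = 42;  a_125 = 236;  a_126 = 151;  a_127 = 53;  a_128 = 163;  a_129 = 40
  a_130 = 22;  a_131 = 88;  a_132 = 147;  a_133 = 201;  a_134 = 151;  a_135 = 140
  a_136 = 34;  a_137 = 36;  a_138 = 111;  a_139 = 189;  a_140 = 171;  a_141 = 144
  a_142 = 78;  a_143 = 80;  a_144 = 43;  a_145 = 17;  a_146 = 223;  a_147 = 52
  a_148 = 154;  a_149 = 220;  a_150 = 199;  a_151 = 197;  a_152 = 51;  a_153 = 120
  a_154 = 6;  a_155 = 200;  a_156 = 67;  a_157 = 217;  a_158 = 167;  a_159 = 92
  a_160 = 146;  a_161 = 20;  a_162 = 159;  a_163 = 77;  a_164 = 59;  a_165 = 224
  a_166 = 62;  a_167 = 192;  a_168 = 219;  a_169 = 33;  a_170 = 239;  a_171 = 4
  a_172 = 10;  a_173 = 204;  a_174 = 247;  a_175 = 85;  a_176 = 195;  a_177 = 200
  a_178 = 246;  a_179 = 56;  a_180 = 243;  a_181 = 233;  a_182 = 183;  a_183 = 44
  a_184 = 2;  a_185 = 4;  a_186 = 207;  a_187 = 221;  a_188 = 203;  a_189 = 48
  a_190 = 46;  a_191 = 48;  a_192 = 139;  a_193 = 49;  a_194 = 255;  a_195 = 212
  a_196 = 122;  a_197 = 188;  a_198 = 39;  a_199 = 229;  a_200 = 83;  a_201 = 24
  a_202 = 230;  a_203 = 168;  a_204 = 163;  a_205 = 249;  a_206 = 199;  a_207 = 252
  a_208 = 114;  a_209 = 244;  a_210 = 255;  a_211 = 109;  a_212 = 91;  a_213 = 128
  a_214 = 30;  a_215 = 160;  a_216 = 59;  a_217 = 65;  a_218 = 15;  a_219 = 164
  a_220 = 234;  a_221 = 172;  a_222 = 87;  a_223 = 117;  a_224 = 227;  a_225 = 104
  a_226 = 214;  a_227 = 24;  a_228 = 83;  a_229 = 9;  a_230 = 215;  a_231 = 204
  a_232 = 226;  a_233 = 228;  a_234 = 47;  a_235 = 253;  a_236 = 235;  a_237 = 208
  a_238 = 14;  a_239 = 16;  a_240 = 235;  a_241 = 81;  a_242 = 31;  a_243 = 116
  a_244 = 90;  a_245 = 156;  a_246 = 135;  a_247 = 5;  a_248 = 115;  a_249 = 184
  a_250 = 198;  a_251 = 136;  a_252 = 3;  a_253 = 25;  a_254 = 231;  a_255 = 156
  a_256 = 82;  a_257 = 212;  a_258 = 95;  a_259 = 141;  a_260 = 123;  a_261 = 32
  a_262 = 254;  a_263 = 128;  a_264 = 155;  a_265 = 97;  a_266 = 47;  a_267 = 68
  a_268 = 202;  a_269 = 140;  a_270 = 183;  a_271 = 149;  a_272 = 3;  a_273 = 8
  a_274 = 182;  a_275 = 248;  a_276 = 179;  a_277 = 41;  a_278 = 247;  a_279 = 108
  a_280 = 194;  a_281 = 196;  a_282 = 143;  a_283 = 29;  a_284 = 11;  a_285 = 112
  a_286 = 238;  a_287 = 240;  a_288 = 75;  a_289 = 113;  a_290 = 63;  a_291 = 20
  a_292 = 58;  a_293 = 124;  a_294 = 231;  a_295 = 37;  a_296 = 147;  a_297 = 88
  a_298 = 166;  a_299 = 104;  a_300 = 99;  a_301 = 57;  a_302 = 7;  a_303 = 60
  a_304 = 50;  a_305 = 180;  a_306 = 191;  a_307 = 173;  a_308 = 155;  a_309 = 192
  a_310 = 222;  a_311 = 96;  a_312 = 251;  a_313 = 129;  a_314 = 79;  a_315 = 228
  a_316 = 170;  a_317 = 108;  a_318 = 23;  a_319 = 181;  a_320 = 35;  a_321 = 168
  a_322 = 150;  a_323 = 216;  a_324 = 19;  a_325 = 73;  a_326 = 23;  a_327 = 12
  a_328 = 162;  a_329 = 164;  a_330 = 239;  a_331 = 61;  a_332 = 43;  a_333 = 16
  a_334 = 206;  a_335 = 208;  a_336 = 171;  a_337 = 145;  a_338 = 95;  a_339 = 180
  a_340 = 26;  a_341 = 92;  a_342 = 71;  a_343 = 69;  a_344 = 179;  a_345 = 248
  a_346 = 134;  a_347 = 72;  a_348 = 195;  a_349 = 89;  a_350 = 39;  a_351 = 220
  a_352 = 18;  a_353 = 148;  a_354 = 31;  a_355 = 205;  a_356 = 187
a_357 = 45·187 + 156·205 + 255·31 + 105·148 = 96
a_358 = 45·96 + 156·187 + 255·205 + 105·31 = 190

190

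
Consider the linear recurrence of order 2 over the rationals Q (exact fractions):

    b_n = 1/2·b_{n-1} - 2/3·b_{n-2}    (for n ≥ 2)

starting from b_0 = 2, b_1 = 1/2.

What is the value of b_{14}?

b_2 = 1/2·1/2 + -2/3·2 = -13/12
b_3 = 1/2·-13/12 + -2/3·1/2 = -7/8
b_4 = 1/2·-7/8 + -2/3·-13/12 = 41/144
b_5 = 1/2·41/144 + -2/3·-7/8 = 209/288
b_6 = 1/2·209/288 + -2/3·41/144 = 299/1728
b_7 = 1/2·299/1728 + -2/3·209/288 = -1373/3456
b_8 = 1/2·-1373/3456 + -2/3·299/1728 = -6511/20736
b_9 = 1/2·-6511/20736 + -2/3·-1373/3456 = 497/4608
b_10 = 1/2·497/4608 + -2/3·-6511/20736 = 65507/248832
b_11 = 1/2·65507/248832 + -2/3·497/4608 = 29723/497664
b_12 = 1/2·29723/497664 + -2/3·65507/248832 = -434887/2985984
b_13 = 1/2·-434887/2985984 + -2/3·29723/497664 = -672671/5971968
b_14 = 1/2·-672671/5971968 + -2/3·-434887/2985984 = 1461083/35831808

1461083/35831808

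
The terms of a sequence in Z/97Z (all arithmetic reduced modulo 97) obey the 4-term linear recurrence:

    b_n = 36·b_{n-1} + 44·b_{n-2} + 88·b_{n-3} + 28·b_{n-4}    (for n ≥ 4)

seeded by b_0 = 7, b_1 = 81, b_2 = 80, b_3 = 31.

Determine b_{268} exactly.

76

b_4 = 36·31 + 44·80 + 88·81 + 28·7 = 29
b_5 = 36·29 + 44·31 + 88·80 + 28·81 = 76
b_6 = 36·76 + 44·29 + 88·31 + 28·80 = 56
b_7 = 36·56 + 44·76 + 88·29 + 28·31 = 50
b_8 = 36·50 + 44·56 + 88·76 + 28·29 = 27
b_9 = 36·27 + 44·50 + 88·56 + 28·76 = 43
Continuing the recurrence:
  b_10 = 71;  b_11 = 76;  b_12 = 21;  b_13 = 9;  b_14 = 30;  b_15 = 20
  b_16 = 25;  b_17 = 16;  b_18 = 8;  b_19 = 66;  b_20 = 83;  b_21 = 60
  b_22 = 10;  b_23 = 27;  b_24 = 92;  b_25 = 76;  b_26 = 31;  b_27 = 23
  b_28 = 10;  b_29 = 20;  b_30 = 75;  b_31 = 60;  b_32 = 31;  b_33 = 52
  b_34 = 43;  b_35 = 96;  b_36 = 25;  b_37 = 82;  b_38 = 27;  b_39 = 59
  b_40 = 73;  b_41 = 2;  b_42 = 17;  b_43 = 46;  b_44 = 65;  b_45 = 96
  b_46 = 73;  b_47 = 86;  b_48 = 86;  b_49 = 84;  b_50 = 27;  b_51 = 94
  b_52 = 16;  b_53 = 31;  b_54 = 81;  b_55 = 75;  b_56 = 31;  b_57 = 93
  b_58 = 0;  b_59 = 93;  b_60 = 81;  b_61 = 9;  b_62 = 44;  b_63 = 72
  b_64 = 22;  b_65 = 33;  b_66 = 24;  b_67 = 60;  b_68 = 43;  b_69 = 46
  b_70 = 91;  b_71 = 94;  b_72 = 30;  b_73 = 59;  b_74 = 5;  b_75 = 94
  b_76 = 33;  b_77 = 44;  b_78 = 2;  b_79 = 75;  b_80 = 18;  b_81 = 21
  b_82 = 56;  b_83 = 28;  b_84 = 4;  b_85 = 5;  b_86 = 23;  b_87 = 50
  b_88 = 66;  b_89 = 47;  b_90 = 37;  b_91 = 35;  b_92 = 45;  b_93 = 69
  b_94 = 44;  b_95 = 54;  b_96 = 57;  b_97 = 47;  b_98 = 96;  b_99 = 24
  b_100 = 53;  b_101 = 21;  b_102 = 31;  b_103 = 4;  b_104 = 87;  b_105 = 28
  b_106 = 42;  b_107 = 36;  b_108 = 90;  b_109 = 89;  b_110 = 62;  b_111 = 41
  b_112 = 6;  b_113 = 74;  b_114 = 27;  b_115 = 84;  b_116 = 28;  b_117 = 34
  b_118 = 31;  b_119 = 56;  b_120 = 75;  b_121 = 17;  b_122 = 8;  b_123 = 86
  b_124 = 60;  b_125 = 43;  b_126 = 49;  b_127 = 92;  b_128 = 68;  b_129 = 81
  b_130 = 50;  b_131 = 53;  b_132 = 45;  b_133 = 47;  b_134 = 36;  b_135 = 78
  b_136 = 88;  b_137 = 26;  b_138 = 70;  b_139 = 12;  b_140 = 19;  b_141 = 49
  b_142 = 87;  b_143 = 21;  b_144 = 19;  b_145 = 63;  b_146 = 16;  b_147 = 79
  b_148 = 21;  b_149 = 32;  b_150 = 67;  b_151 = 23;  b_152 = 2;  b_153 = 19
  b_154 = 16;  b_155 = 1;  b_156 = 43;  b_157 = 40;  b_158 = 85;  b_159 = 96
  b_160 = 86;  b_161 = 12;  b_162 = 9;  b_163 = 50;  b_164 = 34;  b_165 = 90
  b_166 = 76;  b_167 = 30;  b_168 = 7;  b_169 = 13;  b_170 = 15;  b_171 = 46
  b_172 = 67;  b_173 = 9;  b_174 = 77;  b_175 = 70;  b_176 = 40;  b_177 = 5
  b_178 = 71;  b_179 = 11;  b_180 = 36;  b_181 = 20;  b_182 = 22;  b_183 = 7
  b_184 = 11;  b_185 = 96;  b_186 = 31;  b_187 = 5;  b_188 = 18;  b_189 = 76
  b_190 = 83;  b_191 = 5;  b_192 = 63;  b_193 = 86;  b_194 = 96;  b_195 = 23
  b_196 = 28;  b_197 = 72;  b_198 = 0;  b_199 = 68;  b_200 = 62;  b_201 = 62
  b_202 = 80;  b_203 = 67;  b_204 = 29;  b_205 = 61;  b_206 = 65;  b_207 = 43
  b_208 = 15;  b_209 = 63;  b_210 = 93;  b_211 = 11;  b_212 = 73;  b_213 = 62
  b_214 = 92;  b_215 = 65;  b_216 = 17;  b_217 = 15;  b_218 = 78;  b_219 = 91
  b_220 = 65;  b_221 = 48;  b_222 = 36;  b_223 = 36;  b_224 = 0;  b_225 = 82
  b_226 = 47;  b_227 = 3;  b_228 = 80;  b_229 = 35;  b_230 = 55;  b_231 = 71
  b_232 = 14;  b_233 = 39;  b_234 = 11;  b_235 = 94;  b_236 = 29;  b_237 = 62
  b_238 = 60;  b_239 = 81;  b_240 = 87;  b_241 = 35;  b_242 = 25;  b_243 = 45
  b_244 = 88;  b_245 = 83;  b_246 = 74;  b_247 = 91;  b_248 = 4;  b_249 = 83
  b_250 = 52;  b_251 = 82;  b_252 = 46;  b_253 = 39;  b_254 = 72;  b_255 = 79
  b_256 = 62;  b_257 = 41;  b_258 = 77;  b_259 = 22;  b_260 = 18;  b_261 = 34
  b_262 = 94;  b_263 = 96;  b_264 = 30;  b_265 = 75;  b_266 = 65
b_267 = 36·65 + 44·75 + 88·30 + 28·96 = 7
b_268 = 36·7 + 44·65 + 88·75 + 28·30 = 76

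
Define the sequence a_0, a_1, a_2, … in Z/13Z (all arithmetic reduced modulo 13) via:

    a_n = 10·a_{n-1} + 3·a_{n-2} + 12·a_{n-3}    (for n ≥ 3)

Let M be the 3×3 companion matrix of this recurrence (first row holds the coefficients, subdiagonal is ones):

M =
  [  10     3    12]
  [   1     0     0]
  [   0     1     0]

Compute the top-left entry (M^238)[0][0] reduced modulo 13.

5

(M^238)[0][0] is the top entry after applying M 238 times to the unit state (1, 0, 0). Equivalently it is h_{240} for the auxiliary sequence (h_n) obeying the same recurrence with h_2 = 1 and h_i = 0 for 0 ≤ i < 2:
h_3 = 10·1 + 3·0 + 12·0 = 10
h_4 = 10·10 + 3·1 + 12·0 = 12
h_5 = 10·12 + 3·10 + 12·1 = 6
h_6 = 10·6 + 3·12 + 12·10 = 8
h_7 = 10·8 + 3·6 + 12·12 = 8
h_8 = 10·8 + 3·8 + 12·6 = 7
Continuing the recurrence:
  h_9 = 8;  h_10 = 2;  h_11 = 11;  h_12 = 4;  h_13 = 6;  h_14 = 9
  h_15 = 0;  h_16 = 8;  h_17 = 6;  h_18 = 6;  h_19 = 5;  h_20 = 10
  h_21 = 5;  h_22 = 10;  h_23 = 1;  h_24 = 9;  h_25 = 5;  h_26 = 11
  h_27 = 12;  h_28 = 5;  h_29 = 10;  h_30 = 12;  h_31 = 2;  h_32 = 7
  h_33 = 12;  h_34 = 9;  h_35 = 2;  h_36 = 9;  h_37 = 9;  h_38 = 11
  h_39 = 11;  h_40 = 4;  h_41 = 10;  h_42 = 10;  h_43 = 9;  h_44 = 6
  h_45 = 12;  h_46 = 12;  h_47 = 7;  h_48 = 3;  h_49 = 0;  h_50 = 2
  h_51 = 4;  h_52 = 7;  h_53 = 2;  h_54 = 11;  h_55 = 5;  h_56 = 3
  h_57 = 8;  h_58 = 6;  h_59 = 3;  h_60 = 1;  h_61 = 0;  h_62 = 0
  h_63 = 12;  h_64 = 3;  h_65 = 1;  h_66 = 7;  h_67 = 5;  h_68 = 5
  h_69 = 6;  h_70 = 5;  h_71 = 11;  h_72 = 2;  h_73 = 9;  h_74 = 7
  h_75 = 4;  h_76 = 0;  h_77 = 5;  h_78 = 7;  h_79 = 7;  h_80 = 8
  h_81 = 3;  h_82 = 8;  h_83 = 3;  h_84 = 12;  h_85 = 4;  h_86 = 8
  h_87 = 2;  h_88 = 1;  h_89 = 8;  h_90 = 3;  h_91 = 1;  h_92 = 11
  h_93 = 6;  h_94 = 1;  h_95 = 4;  h_96 = 11;  h_97 = 4;  h_98 = 4
  h_99 = 2;  h_100 = 2;  h_101 = 9;  h_102 = 3;  h_103 = 3;  h_104 = 4
  h_105 = 7;  h_106 = 1;  h_107 = 1;  h_108 = 6;  h_109 = 10;  h_110 = 0
  h_111 = 11;  h_112 = 9;  h_113 = 6;  h_114 = 11;  h_115 = 2;  h_116 = 8
  h_117 = 10;  h_118 = 5;  h_119 = 7;  h_120 = 10;  h_121 = 12;  h_122 = 0
  h_123 = 0;  h_124 = 1;  h_125 = 10;  h_126 = 12;  h_127 = 6;  h_128 = 8
  h_129 = 8;  h_130 = 7;  h_131 = 8;  h_132 = 2;  h_133 = 11;  h_134 = 4
  h_135 = 6;  h_136 = 9;  h_137 = 0;  h_138 = 8;  h_139 = 6;  h_140 = 6
  h_141 = 5;  h_142 = 10;  h_143 = 5;  h_144 = 10;  h_145 = 1;  h_146 = 9
  h_147 = 5;  h_148 = 11;  h_149 = 12;  h_150 = 5;  h_151 = 10;  h_152 = 12
  h_153 = 2;  h_154 = 7;  h_155 = 12;  h_156 = 9;  h_157 = 2;  h_158 = 9
  h_159 = 9;  h_160 = 11;  h_161 = 11;  h_162 = 4;  h_163 = 10;  h_164 = 10
  h_165 = 9;  h_166 = 6;  h_167 = 12;  h_168 = 12;  h_169 = 7;  h_170 = 3
  h_171 = 0;  h_172 = 2;  h_173 = 4;  h_174 = 7;  h_175 = 2;  h_176 = 11
  h_177 = 5;  h_178 = 3;  h_179 = 8;  h_180 = 6;  h_181 = 3;  h_182 = 1
  h_183 = 0;  h_184 = 0;  h_185 = 12;  h_186 = 3;  h_187 = 1;  h_188 = 7
  h_189 = 5;  h_190 = 5;  h_191 = 6;  h_192 = 5;  h_193 = 11;  h_194 = 2
  h_195 = 9;  h_196 = 7;  h_197 = 4;  h_198 = 0;  h_199 = 5;  h_200 = 7
  h_201 = 7;  h_202 = 8;  h_203 = 3;  h_204 = 8;  h_205 = 3;  h_206 = 12
  h_207 = 4;  h_208 = 8;  h_209 = 2;  h_210 = 1;  h_211 = 8;  h_212 = 3
  h_213 = 1;  h_214 = 11;  h_215 = 6;  h_216 = 1;  h_217 = 4;  h_218 = 11
  h_219 = 4;  h_220 = 4;  h_221 = 2;  h_222 = 2;  h_223 = 9;  h_224 = 3
  h_225 = 3;  h_226 = 4;  h_227 = 7;  h_228 = 1;  h_229 = 1;  h_230 = 6
  h_231 = 10;  h_232 = 0;  h_233 = 11;  h_234 = 9;  h_235 = 6;  h_236 = 11
  h_237 = 2;  h_238 = 8
h_239 = 10·8 + 3·2 + 12·11 = 10
h_240 = 10·10 + 3·8 + 12·2 = 5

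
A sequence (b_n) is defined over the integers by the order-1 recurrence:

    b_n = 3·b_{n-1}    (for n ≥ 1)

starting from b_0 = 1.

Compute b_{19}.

1162261467

b_1 = 3·1 = 3
b_2 = 3·3 = 9
b_3 = 3·9 = 27
b_4 = 3·27 = 81
b_5 = 3·81 = 243
b_6 = 3·243 = 729
b_7 = 3·729 = 2187
b_8 = 3·2187 = 6561
b_9 = 3·6561 = 19683
b_10 = 3·19683 = 59049
b_11 = 3·59049 = 177147
b_12 = 3·177147 = 531441
b_13 = 3·531441 = 1594323
b_14 = 3·1594323 = 4782969
b_15 = 3·4782969 = 14348907
b_16 = 3·14348907 = 43046721
b_17 = 3·43046721 = 129140163
b_18 = 3·129140163 = 387420489
b_19 = 3·387420489 = 1162261467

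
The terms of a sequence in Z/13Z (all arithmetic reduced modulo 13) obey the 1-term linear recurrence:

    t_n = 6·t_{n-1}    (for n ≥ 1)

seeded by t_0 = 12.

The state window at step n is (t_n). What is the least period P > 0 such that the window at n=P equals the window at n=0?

n=0: window = (12)
n=1: window = (7)
n=2: window = (3)
n=3: window = (5)
n=4: window = (4)
n=5: window = (11)
n=6: window = (1)
n=7: window = (6)
n=8: window = (10)
n=9: window = (8)
n=10: window = (9)
n=11: window = (2)
n=12: window = (12)
window at n=12 equals window at n=0 → period = 12

12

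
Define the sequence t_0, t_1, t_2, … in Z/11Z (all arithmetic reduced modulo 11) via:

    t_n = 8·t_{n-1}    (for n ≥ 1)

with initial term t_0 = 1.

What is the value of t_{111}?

8

t_1 = 8·1 = 8
t_2 = 8·8 = 9
t_3 = 8·9 = 6
t_4 = 8·6 = 4
t_5 = 8·4 = 10
t_6 = 8·10 = 3
t_7 = 8·3 = 2
t_8 = 8·2 = 5
t_9 = 8·5 = 7
t_10 = 8·7 = 1
(t_10) = (1) = (t_0), so the sequence has period 10.
111 ≡ 1 (mod 10), hence t_111 = t_1 = 8.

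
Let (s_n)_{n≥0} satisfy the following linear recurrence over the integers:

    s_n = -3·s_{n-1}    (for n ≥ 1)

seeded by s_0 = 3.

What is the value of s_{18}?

1162261467

s_1 = -3·3 = -9
s_2 = -3·-9 = 27
s_3 = -3·27 = -81
s_4 = -3·-81 = 243
s_5 = -3·243 = -729
s_6 = -3·-729 = 2187
s_7 = -3·2187 = -6561
s_8 = -3·-6561 = 19683
s_9 = -3·19683 = -59049
s_10 = -3·-59049 = 177147
s_11 = -3·177147 = -531441
s_12 = -3·-531441 = 1594323
s_13 = -3·1594323 = -4782969
s_14 = -3·-4782969 = 14348907
s_15 = -3·14348907 = -43046721
s_16 = -3·-43046721 = 129140163
s_17 = -3·129140163 = -387420489
s_18 = -3·-387420489 = 1162261467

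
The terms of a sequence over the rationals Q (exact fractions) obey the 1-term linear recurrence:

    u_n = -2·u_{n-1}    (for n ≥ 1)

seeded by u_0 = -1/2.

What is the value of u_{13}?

u_1 = -2·-1/2 = 1
u_2 = -2·1 = -2
u_3 = -2·-2 = 4
u_4 = -2·4 = -8
u_5 = -2·-8 = 16
u_6 = -2·16 = -32
u_7 = -2·-32 = 64
u_8 = -2·64 = -128
u_9 = -2·-128 = 256
u_10 = -2·256 = -512
u_11 = -2·-512 = 1024
u_12 = -2·1024 = -2048
u_13 = -2·-2048 = 4096

4096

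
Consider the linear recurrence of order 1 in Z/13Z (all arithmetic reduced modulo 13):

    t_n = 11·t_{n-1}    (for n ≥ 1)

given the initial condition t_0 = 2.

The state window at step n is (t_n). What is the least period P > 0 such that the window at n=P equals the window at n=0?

n=0: window = (2)
n=1: window = (9)
n=2: window = (8)
n=3: window = (10)
n=4: window = (6)
n=5: window = (1)
n=6: window = (11)
n=7: window = (4)
n=8: window = (5)
n=9: window = (3)
n=10: window = (7)
n=11: window = (12)
n=12: window = (2)
window at n=12 equals window at n=0 → period = 12

12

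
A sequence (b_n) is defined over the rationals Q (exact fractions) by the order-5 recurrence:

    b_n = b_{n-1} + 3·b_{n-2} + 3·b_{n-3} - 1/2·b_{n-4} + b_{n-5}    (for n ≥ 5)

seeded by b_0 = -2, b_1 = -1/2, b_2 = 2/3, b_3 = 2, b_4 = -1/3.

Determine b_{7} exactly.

b_5 = 1·-1/3 + 3·2 + 3·2/3 + -1/2·-1/2 + 1·-2 = 71/12
b_6 = 1·71/12 + 3·-1/3 + 3·2 + -1/2·2/3 + 1·-1/2 = 121/12
b_7 = 1·121/12 + 3·71/12 + 3·-1/3 + -1/2·2 + 1·2/3 = 53/2

53/2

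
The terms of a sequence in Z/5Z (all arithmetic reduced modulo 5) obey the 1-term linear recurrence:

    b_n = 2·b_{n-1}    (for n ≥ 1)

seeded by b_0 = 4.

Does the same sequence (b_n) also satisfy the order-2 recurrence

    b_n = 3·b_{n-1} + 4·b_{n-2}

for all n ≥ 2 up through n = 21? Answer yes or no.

no

Terms b_0..b_21: 4, 3, 1, 2, 4, 3, 1, 2, 4, 3, 1, 2, 4, 3, 1, 2, 4, 3, 1, 2, 4, 3
n=2: candidate gives 0, actual b_2 = 1 ✗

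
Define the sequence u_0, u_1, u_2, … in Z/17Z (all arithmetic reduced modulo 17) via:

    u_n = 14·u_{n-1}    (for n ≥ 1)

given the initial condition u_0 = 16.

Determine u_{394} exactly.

9

u_1 = 14·16 = 3
u_2 = 14·3 = 8
u_3 = 14·8 = 10
u_4 = 14·10 = 4
u_5 = 14·4 = 5
u_6 = 14·5 = 2
u_7 = 14·2 = 11
u_8 = 14·11 = 1
u_9 = 14·1 = 14
u_10 = 14·14 = 9
u_11 = 14·9 = 7
u_12 = 14·7 = 13
u_13 = 14·13 = 12
u_14 = 14·12 = 15
u_15 = 14·15 = 6
u_16 = 14·6 = 16
(u_16) = (16) = (u_0), so the sequence has period 16.
394 ≡ 10 (mod 16), hence u_394 = u_10 = 9.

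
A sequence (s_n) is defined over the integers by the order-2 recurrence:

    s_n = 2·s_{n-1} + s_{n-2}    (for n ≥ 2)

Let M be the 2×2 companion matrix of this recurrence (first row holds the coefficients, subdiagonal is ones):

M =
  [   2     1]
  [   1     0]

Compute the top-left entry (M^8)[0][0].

985

(M^8)[0][0] is the top entry after applying M 8 times to the unit state (1, 0). Equivalently it is h_{9} for the auxiliary sequence (h_n) obeying the same recurrence with h_1 = 1 and h_i = 0 for 0 ≤ i < 1:
h_2 = 2·1 + 1·0 = 2
h_3 = 2·2 + 1·1 = 5
h_4 = 2·5 + 1·2 = 12
h_5 = 2·12 + 1·5 = 29
h_6 = 2·29 + 1·12 = 70
h_7 = 2·70 + 1·29 = 169
h_8 = 2·169 + 1·70 = 408
h_9 = 2·408 + 1·169 = 985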